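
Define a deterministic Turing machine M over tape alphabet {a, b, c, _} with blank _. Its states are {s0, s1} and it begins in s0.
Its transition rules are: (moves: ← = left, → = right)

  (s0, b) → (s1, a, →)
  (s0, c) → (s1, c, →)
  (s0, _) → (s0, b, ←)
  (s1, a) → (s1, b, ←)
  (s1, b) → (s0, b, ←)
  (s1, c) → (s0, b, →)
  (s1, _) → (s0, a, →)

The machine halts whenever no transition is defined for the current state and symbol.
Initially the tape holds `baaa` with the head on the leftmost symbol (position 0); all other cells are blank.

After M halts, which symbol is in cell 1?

s0 | _[b]aaa   read b → write a, move →, go to s1
s1 | _a[a]aa   read a → write b, move ←, go to s1
s1 | _[a]baa   read a → write b, move ←, go to s1
s1 | [_]bbaa   read _ → write a, move →, go to s0
s0 | a[b]baa   read b → write a, move →, go to s1
s1 | aa[b]aa   read b → write b, move ←, go to s0
s0 | a[a]baa
Cell 1 holds b when M halts.

b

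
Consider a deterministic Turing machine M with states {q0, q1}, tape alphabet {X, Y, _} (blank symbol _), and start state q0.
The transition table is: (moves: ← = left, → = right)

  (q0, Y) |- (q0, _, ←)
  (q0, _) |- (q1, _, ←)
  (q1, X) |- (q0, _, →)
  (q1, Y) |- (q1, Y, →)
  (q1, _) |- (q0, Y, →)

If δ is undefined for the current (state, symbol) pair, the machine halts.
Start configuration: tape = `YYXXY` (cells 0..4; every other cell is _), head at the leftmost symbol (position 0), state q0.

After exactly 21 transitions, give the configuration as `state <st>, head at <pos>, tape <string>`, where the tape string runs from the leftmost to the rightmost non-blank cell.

q0 | ____[Y]YXXY   read Y → write _, move ←, go to q0
q0 | ___[_]_YXXY   read _ → write _, move ←, go to q1
q1 | __[_]__YXXY   read _ → write Y, move →, go to q0
q0 | __Y[_]_YXXY   read _ → write _, move ←, go to q1
q1 | __[Y]__YXXY   read Y → write Y, move →, go to q1
q1 | __Y[_]_YXXY   read _ → write Y, move →, go to q0
q0 | __YY[_]YXXY   read _ → write _, move ←, go to q1
q1 | __Y[Y]_YXXY   read Y → write Y, move →, go to q1
q1 | __YY[_]YXXY   read _ → write Y, move →, go to q0
q0 | __YYY[Y]XXY   read Y → write _, move ←, go to q0
q0 | __YY[Y]_XXY   read Y → write _, move ←, go to q0
q0 | __Y[Y]__XXY   read Y → write _, move ←, go to q0
q0 | __[Y]___XXY   read Y → write _, move ←, go to q0
q0 | _[_]____XXY   read _ → write _, move ←, go to q1
q1 | [_]_____XXY   read _ → write Y, move →, go to q0
q0 | Y[_]____XXY   read _ → write _, move ←, go to q1
q1 | [Y]_____XXY   read Y → write Y, move →, go to q1
q1 | Y[_]____XXY   read _ → write Y, move →, go to q0
q0 | YY[_]___XXY   read _ → write _, move ←, go to q1
q1 | Y[Y]____XXY   read Y → write Y, move →, go to q1
q1 | YY[_]___XXY   read _ → write Y, move →, go to q0
q0 | YYY[_]__XXY
After 21 steps: state q0, head at -1, tape YYY___XXY.

state q0, head at -1, tape YYY___XXY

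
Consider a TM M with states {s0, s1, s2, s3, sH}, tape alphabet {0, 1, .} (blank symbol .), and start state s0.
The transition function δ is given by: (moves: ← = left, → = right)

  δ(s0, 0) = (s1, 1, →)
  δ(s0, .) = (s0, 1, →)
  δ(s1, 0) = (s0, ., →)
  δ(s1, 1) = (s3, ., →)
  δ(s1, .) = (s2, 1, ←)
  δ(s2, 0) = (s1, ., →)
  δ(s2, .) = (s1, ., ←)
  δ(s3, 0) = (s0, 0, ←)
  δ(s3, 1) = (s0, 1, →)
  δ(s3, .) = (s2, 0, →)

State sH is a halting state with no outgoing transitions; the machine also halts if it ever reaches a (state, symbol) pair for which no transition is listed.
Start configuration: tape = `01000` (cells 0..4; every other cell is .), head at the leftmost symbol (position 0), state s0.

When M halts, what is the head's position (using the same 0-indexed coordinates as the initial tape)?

4

s0 | [0]1000.   read 0 → write 1, move →, go to s1
s1 | 1[1]000.   read 1 → write ., move →, go to s3
s3 | 1.[0]00.   read 0 → write 0, move ←, go to s0
s0 | 1[.]000.   read . → write 1, move →, go to s0
s0 | 11[0]00.   read 0 → write 1, move →, go to s1
s1 | 111[0]0.   read 0 → write ., move →, go to s0
s0 | 111.[0].   read 0 → write 1, move →, go to s1
s1 | 111.1[.]   read . → write 1, move ←, go to s2
s2 | 111.[1]1
At halt the head is at cell 4.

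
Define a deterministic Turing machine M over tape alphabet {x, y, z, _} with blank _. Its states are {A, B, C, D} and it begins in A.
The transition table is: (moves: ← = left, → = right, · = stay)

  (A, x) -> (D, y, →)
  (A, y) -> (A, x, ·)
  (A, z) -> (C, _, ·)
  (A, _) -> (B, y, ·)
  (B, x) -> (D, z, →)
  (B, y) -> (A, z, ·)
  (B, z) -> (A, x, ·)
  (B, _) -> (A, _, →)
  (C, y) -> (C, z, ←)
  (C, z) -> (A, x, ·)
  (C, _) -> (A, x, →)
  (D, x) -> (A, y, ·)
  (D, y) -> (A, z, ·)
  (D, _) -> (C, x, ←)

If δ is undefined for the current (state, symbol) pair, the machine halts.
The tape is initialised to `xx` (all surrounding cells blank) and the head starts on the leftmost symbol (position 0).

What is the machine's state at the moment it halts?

C

A | _[x]x__   read x → write y, move →, go to D
D | _y[x]__   read x → write y, move ·, go to A
A | _y[y]__   read y → write x, move ·, go to A
A | _y[x]__   read x → write y, move →, go to D
D | _yy[_]_   read _ → write x, move ←, go to C
C | _y[y]x_   read y → write z, move ←, go to C
C | _[y]zx_   read y → write z, move ←, go to C
C | [_]zzx_   read _ → write x, move →, go to A
A | x[z]zx_   read z → write _, move ·, go to C
C | x[_]zx_   read _ → write x, move →, go to A
A | xx[z]x_   read z → write _, move ·, go to C
C | xx[_]x_   read _ → write x, move →, go to A
A | xxx[x]_   read x → write y, move →, go to D
D | xxxy[_]   read _ → write x, move ←, go to C
C | xxx[y]x   read y → write z, move ←, go to C
C | xx[x]zx
No transition is defined for (C, x); M halts in state C.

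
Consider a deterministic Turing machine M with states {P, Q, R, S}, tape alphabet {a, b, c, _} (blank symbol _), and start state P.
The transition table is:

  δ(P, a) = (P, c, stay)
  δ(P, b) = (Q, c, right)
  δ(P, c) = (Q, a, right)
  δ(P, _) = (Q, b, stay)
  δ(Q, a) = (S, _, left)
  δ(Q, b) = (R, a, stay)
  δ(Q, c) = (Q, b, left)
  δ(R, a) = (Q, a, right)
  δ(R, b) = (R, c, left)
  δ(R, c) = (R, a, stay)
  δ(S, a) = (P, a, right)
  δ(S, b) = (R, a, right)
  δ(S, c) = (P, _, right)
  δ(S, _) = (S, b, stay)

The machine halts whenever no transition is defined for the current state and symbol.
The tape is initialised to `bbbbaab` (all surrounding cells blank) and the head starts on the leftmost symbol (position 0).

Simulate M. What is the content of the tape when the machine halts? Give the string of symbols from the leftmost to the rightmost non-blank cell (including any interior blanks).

caaaaaa

P | [b]bbbaab_   read b → write c, move right, go to Q
Q | c[b]bbaab_   read b → write a, move stay, go to R
R | c[a]bbaab_   read a → write a, move right, go to Q
Q | ca[b]baab_   read b → write a, move stay, go to R
R | ca[a]baab_   read a → write a, move right, go to Q
Q | caa[b]aab_   read b → write a, move stay, go to R
R | caa[a]aab_   read a → write a, move right, go to Q
Q | caaa[a]ab_   read a → write _, move left, go to S
S | caa[a]_ab_   read a → write a, move right, go to P
P | caaa[_]ab_   read _ → write b, move stay, go to Q
Q | caaa[b]ab_   read b → write a, move stay, go to R
R | caaa[a]ab_   read a → write a, move right, go to Q
Q | caaaa[a]b_   read a → write _, move left, go to S
S | caaa[a]_b_   read a → write a, move right, go to P
P | caaaa[_]b_   read _ → write b, move stay, go to Q
Q | caaaa[b]b_   read b → write a, move stay, go to R
R | caaaa[a]b_   read a → write a, move right, go to Q
Q | caaaaa[b]_   read b → write a, move stay, go to R
R | caaaaa[a]_   read a → write a, move right, go to Q
Q | caaaaaa[_]
The non-blank tape span at halt is caaaaaa.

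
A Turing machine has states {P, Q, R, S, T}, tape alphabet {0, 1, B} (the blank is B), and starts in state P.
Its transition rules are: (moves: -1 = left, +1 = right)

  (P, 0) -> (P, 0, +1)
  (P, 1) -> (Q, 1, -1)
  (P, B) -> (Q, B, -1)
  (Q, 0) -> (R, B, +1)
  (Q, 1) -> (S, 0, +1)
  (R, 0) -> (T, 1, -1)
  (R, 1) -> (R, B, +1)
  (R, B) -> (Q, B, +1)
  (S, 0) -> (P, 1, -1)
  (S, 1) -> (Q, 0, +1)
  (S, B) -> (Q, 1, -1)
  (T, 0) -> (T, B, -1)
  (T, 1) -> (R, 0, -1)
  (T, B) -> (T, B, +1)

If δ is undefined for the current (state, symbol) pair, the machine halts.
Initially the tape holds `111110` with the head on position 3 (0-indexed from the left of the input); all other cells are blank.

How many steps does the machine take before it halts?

state=P head=3 tape=111[1]10BB   (P,1)→(Q,1,-1)
state=Q head=2 tape=11[1]110BB   (Q,1)→(S,0,+1)
state=S head=3 tape=110[1]10BB   (S,1)→(Q,0,+1)
state=Q head=4 tape=1100[1]0BB   (Q,1)→(S,0,+1)
state=S head=5 tape=11000[0]BB   (S,0)→(P,1,-1)
state=P head=4 tape=1100[0]1BB   (P,0)→(P,0,+1)
state=P head=5 tape=11000[1]BB   (P,1)→(Q,1,-1)
state=Q head=4 tape=1100[0]1BB   (Q,0)→(R,B,+1)
state=R head=5 tape=1100B[1]BB   (R,1)→(R,B,+1)
state=R head=6 tape=1100BB[B]B   (R,B)→(Q,B,+1)
state=Q head=7 tape=1100BBB[B]
M halts after 10 transitions.

10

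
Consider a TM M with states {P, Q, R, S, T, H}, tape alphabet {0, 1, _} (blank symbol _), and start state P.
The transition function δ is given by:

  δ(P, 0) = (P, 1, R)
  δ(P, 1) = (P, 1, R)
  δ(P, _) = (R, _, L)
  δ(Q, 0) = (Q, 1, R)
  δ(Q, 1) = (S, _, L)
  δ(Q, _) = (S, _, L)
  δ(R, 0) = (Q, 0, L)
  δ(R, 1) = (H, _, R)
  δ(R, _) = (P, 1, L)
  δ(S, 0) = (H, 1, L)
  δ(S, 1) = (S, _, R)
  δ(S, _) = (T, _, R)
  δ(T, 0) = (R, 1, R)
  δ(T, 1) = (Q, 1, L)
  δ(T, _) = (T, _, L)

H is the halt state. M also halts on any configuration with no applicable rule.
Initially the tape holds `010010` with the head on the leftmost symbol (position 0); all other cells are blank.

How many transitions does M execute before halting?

8

P | [0]10010_   read 0 → write 1, move R, go to P
P | 1[1]0010_   read 1 → write 1, move R, go to P
P | 11[0]010_   read 0 → write 1, move R, go to P
P | 111[0]10_   read 0 → write 1, move R, go to P
P | 1111[1]0_   read 1 → write 1, move R, go to P
P | 11111[0]_   read 0 → write 1, move R, go to P
P | 111111[_]   read _ → write _, move L, go to R
R | 11111[1]_   read 1 → write _, move R, go to H
H | 11111_[_]
M halts after 8 transitions.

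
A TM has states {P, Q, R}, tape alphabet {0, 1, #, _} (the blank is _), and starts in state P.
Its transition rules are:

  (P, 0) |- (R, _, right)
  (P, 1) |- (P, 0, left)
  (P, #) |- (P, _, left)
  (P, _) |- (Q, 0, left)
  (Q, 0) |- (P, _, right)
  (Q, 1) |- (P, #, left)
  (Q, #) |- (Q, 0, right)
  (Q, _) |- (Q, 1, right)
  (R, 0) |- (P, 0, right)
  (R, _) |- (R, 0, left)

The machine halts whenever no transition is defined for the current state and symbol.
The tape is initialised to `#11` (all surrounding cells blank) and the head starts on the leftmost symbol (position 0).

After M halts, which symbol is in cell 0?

0

P | ____[#]11   read # → write _, move left, go to P
P | ___[_]_11   read _ → write 0, move left, go to Q
Q | __[_]0_11   read _ → write 1, move right, go to Q
Q | __1[0]_11   read 0 → write _, move right, go to P
P | __1_[_]11   read _ → write 0, move left, go to Q
Q | __1[_]011   read _ → write 1, move right, go to Q
Q | __11[0]11   read 0 → write _, move right, go to P
P | __11_[1]1   read 1 → write 0, move left, go to P
P | __11[_]01   read _ → write 0, move left, go to Q
Q | __1[1]001   read 1 → write #, move left, go to P
P | __[1]#001   read 1 → write 0, move left, go to P
P | _[_]0#001   read _ → write 0, move left, go to Q
Q | [_]00#001   read _ → write 1, move right, go to Q
Q | 1[0]0#001   read 0 → write _, move right, go to P
P | 1_[0]#001   read 0 → write _, move right, go to R
R | 1__[#]001
Cell 0 holds 0 when M halts.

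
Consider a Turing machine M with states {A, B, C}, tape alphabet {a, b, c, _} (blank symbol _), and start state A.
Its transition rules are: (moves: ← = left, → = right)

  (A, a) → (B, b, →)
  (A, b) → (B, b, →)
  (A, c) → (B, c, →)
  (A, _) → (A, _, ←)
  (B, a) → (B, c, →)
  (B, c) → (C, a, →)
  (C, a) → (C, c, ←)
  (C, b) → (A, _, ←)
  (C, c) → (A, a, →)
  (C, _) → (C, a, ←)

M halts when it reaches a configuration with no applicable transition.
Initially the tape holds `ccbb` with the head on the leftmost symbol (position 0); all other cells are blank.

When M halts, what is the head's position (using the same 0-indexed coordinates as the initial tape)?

2

A | [c]cbb   read c → write c, move →, go to B
B | c[c]bb   read c → write a, move →, go to C
C | ca[b]b   read b → write _, move ←, go to A
A | c[a]_b   read a → write b, move →, go to B
B | cb[_]b
At halt the head is at cell 2.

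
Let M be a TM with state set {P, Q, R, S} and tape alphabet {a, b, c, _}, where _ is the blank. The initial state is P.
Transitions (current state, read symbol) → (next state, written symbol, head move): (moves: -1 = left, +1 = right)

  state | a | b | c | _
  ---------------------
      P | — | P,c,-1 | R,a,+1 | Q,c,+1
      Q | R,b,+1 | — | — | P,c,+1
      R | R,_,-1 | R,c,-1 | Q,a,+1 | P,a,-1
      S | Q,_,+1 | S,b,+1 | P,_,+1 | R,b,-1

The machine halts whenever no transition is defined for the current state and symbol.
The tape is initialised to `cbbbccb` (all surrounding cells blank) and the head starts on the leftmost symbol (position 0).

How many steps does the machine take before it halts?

12

P | __[c]bbbccb   read c → write a, move +1, go to R
R | __a[b]bbccb   read b → write c, move -1, go to R
R | __[a]cbbccb   read a → write _, move -1, go to R
R | _[_]_cbbccb   read _ → write a, move -1, go to P
P | [_]a_cbbccb   read _ → write c, move +1, go to Q
Q | c[a]_cbbccb   read a → write b, move +1, go to R
R | cb[_]cbbccb   read _ → write a, move -1, go to P
P | c[b]acbbccb   read b → write c, move -1, go to P
P | [c]cacbbccb   read c → write a, move +1, go to R
R | a[c]acbbccb   read c → write a, move +1, go to Q
Q | aa[a]cbbccb   read a → write b, move +1, go to R
R | aab[c]bbccb   read c → write a, move +1, go to Q
Q | aaba[b]bccb
M halts after 12 transitions.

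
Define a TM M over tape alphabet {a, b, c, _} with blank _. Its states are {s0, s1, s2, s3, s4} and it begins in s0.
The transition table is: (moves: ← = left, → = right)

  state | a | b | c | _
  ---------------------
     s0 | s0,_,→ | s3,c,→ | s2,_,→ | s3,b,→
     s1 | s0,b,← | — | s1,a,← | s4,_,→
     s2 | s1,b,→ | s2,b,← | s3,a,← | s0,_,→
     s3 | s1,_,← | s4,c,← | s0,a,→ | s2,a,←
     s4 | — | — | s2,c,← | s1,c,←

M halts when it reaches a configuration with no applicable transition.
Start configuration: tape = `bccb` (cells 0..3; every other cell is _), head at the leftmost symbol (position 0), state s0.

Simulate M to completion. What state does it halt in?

s4

state=s0 head=0 tape=__[b]ccb___   (s0,b)→(s3,c,→)
state=s3 head=1 tape=__c[c]cb___   (s3,c)→(s0,a,→)
state=s0 head=2 tape=__ca[c]b___   (s0,c)→(s2,_,→)
state=s2 head=3 tape=__ca_[b]___   (s2,b)→(s2,b,←)
state=s2 head=2 tape=__ca[_]b___   (s2,_)→(s0,_,→)
state=s0 head=3 tape=__ca_[b]___   (s0,b)→(s3,c,→)
state=s3 head=4 tape=__ca_c[_]__   (s3,_)→(s2,a,←)
state=s2 head=3 tape=__ca_[c]a__   (s2,c)→(s3,a,←)
state=s3 head=2 tape=__ca[_]aa__   (s3,_)→(s2,a,←)
state=s2 head=1 tape=__c[a]aaa__   (s2,a)→(s1,b,→)
state=s1 head=2 tape=__cb[a]aa__   (s1,a)→(s0,b,←)
state=s0 head=1 tape=__c[b]baa__   (s0,b)→(s3,c,→)
state=s3 head=2 tape=__cc[b]aa__   (s3,b)→(s4,c,←)
state=s4 head=1 tape=__c[c]caa__   (s4,c)→(s2,c,←)
state=s2 head=0 tape=__[c]ccaa__   (s2,c)→(s3,a,←)
state=s3 head=-1 tape=_[_]accaa__   (s3,_)→(s2,a,←)
state=s2 head=-2 tape=[_]aaccaa__   (s2,_)→(s0,_,→)
state=s0 head=-1 tape=_[a]accaa__   (s0,a)→(s0,_,→)
state=s0 head=0 tape=__[a]ccaa__   (s0,a)→(s0,_,→)
state=s0 head=1 tape=___[c]caa__   (s0,c)→(s2,_,→)
state=s2 head=2 tape=____[c]aa__   (s2,c)→(s3,a,←)
state=s3 head=1 tape=___[_]aaa__   (s3,_)→(s2,a,←)
state=s2 head=0 tape=__[_]aaaa__   (s2,_)→(s0,_,→)
state=s0 head=1 tape=___[a]aaa__   (s0,a)→(s0,_,→)
state=s0 head=2 tape=____[a]aa__   (s0,a)→(s0,_,→)
state=s0 head=3 tape=_____[a]a__   (s0,a)→(s0,_,→)
state=s0 head=4 tape=______[a]__   (s0,a)→(s0,_,→)
state=s0 head=5 tape=_______[_]_   (s0,_)→(s3,b,→)
state=s3 head=6 tape=_______b[_]   (s3,_)→(s2,a,←)
state=s2 head=5 tape=_______[b]a   (s2,b)→(s2,b,←)
state=s2 head=4 tape=______[_]ba   (s2,_)→(s0,_,→)
state=s0 head=5 tape=_______[b]a   (s0,b)→(s3,c,→)
state=s3 head=6 tape=_______c[a]   (s3,a)→(s1,_,←)
state=s1 head=5 tape=_______[c]_   (s1,c)→(s1,a,←)
state=s1 head=4 tape=______[_]a_   (s1,_)→(s4,_,→)
state=s4 head=5 tape=_______[a]_
No transition is defined for (s4, a); M halts in state s4.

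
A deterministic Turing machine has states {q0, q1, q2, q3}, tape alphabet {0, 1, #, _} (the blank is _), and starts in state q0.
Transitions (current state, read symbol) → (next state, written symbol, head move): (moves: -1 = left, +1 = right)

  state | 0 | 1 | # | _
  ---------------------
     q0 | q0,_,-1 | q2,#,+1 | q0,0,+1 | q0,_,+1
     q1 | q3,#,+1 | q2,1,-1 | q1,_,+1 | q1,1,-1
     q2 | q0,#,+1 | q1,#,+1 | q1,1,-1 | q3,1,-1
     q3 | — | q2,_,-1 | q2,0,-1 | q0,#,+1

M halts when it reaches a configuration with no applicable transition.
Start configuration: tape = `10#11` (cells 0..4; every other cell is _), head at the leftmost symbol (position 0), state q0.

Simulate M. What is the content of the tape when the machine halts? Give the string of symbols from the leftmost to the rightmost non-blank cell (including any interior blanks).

state=q0 head=0 tape=[1]0#11__   (q0,1)→(q2,#,+1)
state=q2 head=1 tape=#[0]#11__   (q2,0)→(q0,#,+1)
state=q0 head=2 tape=##[#]11__   (q0,#)→(q0,0,+1)
state=q0 head=3 tape=##0[1]1__   (q0,1)→(q2,#,+1)
state=q2 head=4 tape=##0#[1]__   (q2,1)→(q1,#,+1)
state=q1 head=5 tape=##0##[_]_   (q1,_)→(q1,1,-1)
state=q1 head=4 tape=##0#[#]1_   (q1,#)→(q1,_,+1)
state=q1 head=5 tape=##0#_[1]_   (q1,1)→(q2,1,-1)
state=q2 head=4 tape=##0#[_]1_   (q2,_)→(q3,1,-1)
state=q3 head=3 tape=##0[#]11_   (q3,#)→(q2,0,-1)
state=q2 head=2 tape=##[0]011_   (q2,0)→(q0,#,+1)
state=q0 head=3 tape=###[0]11_   (q0,0)→(q0,_,-1)
state=q0 head=2 tape=##[#]_11_   (q0,#)→(q0,0,+1)
state=q0 head=3 tape=##0[_]11_   (q0,_)→(q0,_,+1)
state=q0 head=4 tape=##0_[1]1_   (q0,1)→(q2,#,+1)
state=q2 head=5 tape=##0_#[1]_   (q2,1)→(q1,#,+1)
state=q1 head=6 tape=##0_##[_]   (q1,_)→(q1,1,-1)
state=q1 head=5 tape=##0_#[#]1   (q1,#)→(q1,_,+1)
state=q1 head=6 tape=##0_#_[1]   (q1,1)→(q2,1,-1)
state=q2 head=5 tape=##0_#[_]1   (q2,_)→(q3,1,-1)
state=q3 head=4 tape=##0_[#]11   (q3,#)→(q2,0,-1)
state=q2 head=3 tape=##0[_]011   (q2,_)→(q3,1,-1)
state=q3 head=2 tape=##[0]1011
The non-blank tape span at halt is ##01011.

##01011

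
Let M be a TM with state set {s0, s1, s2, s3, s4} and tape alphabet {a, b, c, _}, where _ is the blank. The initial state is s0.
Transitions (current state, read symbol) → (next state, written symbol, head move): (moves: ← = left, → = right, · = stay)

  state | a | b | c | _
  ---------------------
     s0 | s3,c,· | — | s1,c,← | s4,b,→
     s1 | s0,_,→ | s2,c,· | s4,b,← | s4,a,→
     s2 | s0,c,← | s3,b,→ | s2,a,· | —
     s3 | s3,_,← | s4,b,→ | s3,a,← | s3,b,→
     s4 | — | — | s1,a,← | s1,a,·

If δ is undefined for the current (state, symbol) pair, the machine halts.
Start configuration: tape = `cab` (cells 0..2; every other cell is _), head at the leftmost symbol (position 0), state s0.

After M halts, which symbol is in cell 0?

state=s0 head=0 tape=_[c]ab   (s0,c)→(s1,c,←)
state=s1 head=-1 tape=[_]cab   (s1,_)→(s4,a,→)
state=s4 head=0 tape=a[c]ab   (s4,c)→(s1,a,←)
state=s1 head=-1 tape=[a]aab   (s1,a)→(s0,_,→)
state=s0 head=0 tape=_[a]ab   (s0,a)→(s3,c,·)
state=s3 head=0 tape=_[c]ab   (s3,c)→(s3,a,←)
state=s3 head=-1 tape=[_]aab   (s3,_)→(s3,b,→)
state=s3 head=0 tape=b[a]ab   (s3,a)→(s3,_,←)
state=s3 head=-1 tape=[b]_ab   (s3,b)→(s4,b,→)
state=s4 head=0 tape=b[_]ab   (s4,_)→(s1,a,·)
state=s1 head=0 tape=b[a]ab   (s1,a)→(s0,_,→)
state=s0 head=1 tape=b_[a]b   (s0,a)→(s3,c,·)
state=s3 head=1 tape=b_[c]b   (s3,c)→(s3,a,←)
state=s3 head=0 tape=b[_]ab   (s3,_)→(s3,b,→)
state=s3 head=1 tape=bb[a]b   (s3,a)→(s3,_,←)
state=s3 head=0 tape=b[b]_b   (s3,b)→(s4,b,→)
state=s4 head=1 tape=bb[_]b   (s4,_)→(s1,a,·)
state=s1 head=1 tape=bb[a]b   (s1,a)→(s0,_,→)
state=s0 head=2 tape=bb_[b]
Cell 0 holds b when M halts.

b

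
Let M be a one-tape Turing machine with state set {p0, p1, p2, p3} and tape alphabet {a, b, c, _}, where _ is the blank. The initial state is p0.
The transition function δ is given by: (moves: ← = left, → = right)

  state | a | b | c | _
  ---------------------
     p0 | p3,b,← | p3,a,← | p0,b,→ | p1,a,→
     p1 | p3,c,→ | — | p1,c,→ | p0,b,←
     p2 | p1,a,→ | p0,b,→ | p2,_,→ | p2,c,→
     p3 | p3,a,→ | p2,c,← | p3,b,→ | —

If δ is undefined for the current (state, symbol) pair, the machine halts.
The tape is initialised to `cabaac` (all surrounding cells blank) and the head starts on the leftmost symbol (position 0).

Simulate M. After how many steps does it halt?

14

p0 | _[c]abaac_   read c → write b, move →, go to p0
p0 | _b[a]baac_   read a → write b, move ←, go to p3
p3 | _[b]bbaac_   read b → write c, move ←, go to p2
p2 | [_]cbbaac_   read _ → write c, move →, go to p2
p2 | c[c]bbaac_   read c → write _, move →, go to p2
p2 | c_[b]baac_   read b → write b, move →, go to p0
p0 | c_b[b]aac_   read b → write a, move ←, go to p3
p3 | c_[b]aaac_   read b → write c, move ←, go to p2
p2 | c[_]caaac_   read _ → write c, move →, go to p2
p2 | cc[c]aaac_   read c → write _, move →, go to p2
p2 | cc_[a]aac_   read a → write a, move →, go to p1
p1 | cc_a[a]ac_   read a → write c, move →, go to p3
p3 | cc_ac[a]c_   read a → write a, move →, go to p3
p3 | cc_aca[c]_   read c → write b, move →, go to p3
p3 | cc_acab[_]
M halts after 14 transitions.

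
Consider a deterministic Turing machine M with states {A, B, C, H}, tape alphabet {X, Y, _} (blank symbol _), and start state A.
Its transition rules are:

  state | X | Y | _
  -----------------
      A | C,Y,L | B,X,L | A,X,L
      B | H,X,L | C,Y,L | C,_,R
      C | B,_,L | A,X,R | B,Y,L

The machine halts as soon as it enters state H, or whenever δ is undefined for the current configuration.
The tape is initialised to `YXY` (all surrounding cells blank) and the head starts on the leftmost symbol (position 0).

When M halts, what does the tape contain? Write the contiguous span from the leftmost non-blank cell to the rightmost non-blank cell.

XXY

state=A head=0 tape=_[Y]XY   (A,Y)→(B,X,L)
state=B head=-1 tape=[_]XXY   (B,_)→(C,_,R)
state=C head=0 tape=_[X]XY   (C,X)→(B,_,L)
state=B head=-1 tape=[_]_XY   (B,_)→(C,_,R)
state=C head=0 tape=_[_]XY   (C,_)→(B,Y,L)
state=B head=-1 tape=[_]YXY   (B,_)→(C,_,R)
state=C head=0 tape=_[Y]XY   (C,Y)→(A,X,R)
state=A head=1 tape=_X[X]Y   (A,X)→(C,Y,L)
state=C head=0 tape=_[X]YY   (C,X)→(B,_,L)
state=B head=-1 tape=[_]_YY   (B,_)→(C,_,R)
state=C head=0 tape=_[_]YY   (C,_)→(B,Y,L)
state=B head=-1 tape=[_]YYY   (B,_)→(C,_,R)
state=C head=0 tape=_[Y]YY   (C,Y)→(A,X,R)
state=A head=1 tape=_X[Y]Y   (A,Y)→(B,X,L)
state=B head=0 tape=_[X]XY   (B,X)→(H,X,L)
state=H head=-1 tape=[_]XXY
The non-blank tape span at halt is XXY.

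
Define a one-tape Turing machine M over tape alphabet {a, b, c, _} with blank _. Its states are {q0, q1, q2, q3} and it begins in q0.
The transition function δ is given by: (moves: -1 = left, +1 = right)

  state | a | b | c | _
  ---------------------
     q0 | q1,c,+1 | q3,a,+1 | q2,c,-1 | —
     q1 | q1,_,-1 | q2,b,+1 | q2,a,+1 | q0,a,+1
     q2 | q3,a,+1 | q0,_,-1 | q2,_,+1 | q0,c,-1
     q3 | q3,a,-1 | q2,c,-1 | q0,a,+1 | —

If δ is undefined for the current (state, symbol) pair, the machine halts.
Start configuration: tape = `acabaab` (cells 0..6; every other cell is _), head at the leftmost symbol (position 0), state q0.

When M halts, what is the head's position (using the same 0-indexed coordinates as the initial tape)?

state=q0 head=0 tape=[a]cabaab_   (q0,a)→(q1,c,+1)
state=q1 head=1 tape=c[c]abaab_   (q1,c)→(q2,a,+1)
state=q2 head=2 tape=ca[a]baab_   (q2,a)→(q3,a,+1)
state=q3 head=3 tape=caa[b]aab_   (q3,b)→(q2,c,-1)
state=q2 head=2 tape=ca[a]caab_   (q2,a)→(q3,a,+1)
state=q3 head=3 tape=caa[c]aab_   (q3,c)→(q0,a,+1)
state=q0 head=4 tape=caaa[a]ab_   (q0,a)→(q1,c,+1)
state=q1 head=5 tape=caaac[a]b_   (q1,a)→(q1,_,-1)
state=q1 head=4 tape=caaa[c]_b_   (q1,c)→(q2,a,+1)
state=q2 head=5 tape=caaaa[_]b_   (q2,_)→(q0,c,-1)
state=q0 head=4 tape=caaa[a]cb_   (q0,a)→(q1,c,+1)
state=q1 head=5 tape=caaac[c]b_   (q1,c)→(q2,a,+1)
state=q2 head=6 tape=caaaca[b]_   (q2,b)→(q0,_,-1)
state=q0 head=5 tape=caaac[a]__   (q0,a)→(q1,c,+1)
state=q1 head=6 tape=caaacc[_]_   (q1,_)→(q0,a,+1)
state=q0 head=7 tape=caaacca[_]
At halt the head is at cell 7.

7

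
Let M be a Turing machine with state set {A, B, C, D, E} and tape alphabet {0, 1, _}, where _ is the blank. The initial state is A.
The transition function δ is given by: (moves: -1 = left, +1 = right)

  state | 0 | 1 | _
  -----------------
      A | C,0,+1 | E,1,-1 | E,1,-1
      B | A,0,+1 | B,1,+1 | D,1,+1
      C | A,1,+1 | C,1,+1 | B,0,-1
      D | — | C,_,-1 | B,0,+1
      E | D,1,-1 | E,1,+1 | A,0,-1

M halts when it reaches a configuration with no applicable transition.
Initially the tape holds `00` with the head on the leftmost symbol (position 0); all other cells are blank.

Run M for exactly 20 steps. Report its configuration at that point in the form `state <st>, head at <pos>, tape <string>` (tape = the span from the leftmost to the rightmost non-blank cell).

A | [0]0__   read 0 → write 0, move +1, go to C
C | 0[0]__   read 0 → write 1, move +1, go to A
A | 01[_]_   read _ → write 1, move -1, go to E
E | 0[1]1_   read 1 → write 1, move +1, go to E
E | 01[1]_   read 1 → write 1, move +1, go to E
E | 011[_]   read _ → write 0, move -1, go to A
A | 01[1]0   read 1 → write 1, move -1, go to E
E | 0[1]10   read 1 → write 1, move +1, go to E
E | 01[1]0   read 1 → write 1, move +1, go to E
E | 011[0]   read 0 → write 1, move -1, go to D
D | 01[1]1   read 1 → write _, move -1, go to C
C | 0[1]_1   read 1 → write 1, move +1, go to C
C | 01[_]1   read _ → write 0, move -1, go to B
B | 0[1]01   read 1 → write 1, move +1, go to B
B | 01[0]1   read 0 → write 0, move +1, go to A
A | 010[1]   read 1 → write 1, move -1, go to E
E | 01[0]1   read 0 → write 1, move -1, go to D
D | 0[1]11   read 1 → write _, move -1, go to C
C | [0]_11   read 0 → write 1, move +1, go to A
A | 1[_]11   read _ → write 1, move -1, go to E
E | [1]111
After 20 steps: state E, head at 0, tape 1111.

state E, head at 0, tape 1111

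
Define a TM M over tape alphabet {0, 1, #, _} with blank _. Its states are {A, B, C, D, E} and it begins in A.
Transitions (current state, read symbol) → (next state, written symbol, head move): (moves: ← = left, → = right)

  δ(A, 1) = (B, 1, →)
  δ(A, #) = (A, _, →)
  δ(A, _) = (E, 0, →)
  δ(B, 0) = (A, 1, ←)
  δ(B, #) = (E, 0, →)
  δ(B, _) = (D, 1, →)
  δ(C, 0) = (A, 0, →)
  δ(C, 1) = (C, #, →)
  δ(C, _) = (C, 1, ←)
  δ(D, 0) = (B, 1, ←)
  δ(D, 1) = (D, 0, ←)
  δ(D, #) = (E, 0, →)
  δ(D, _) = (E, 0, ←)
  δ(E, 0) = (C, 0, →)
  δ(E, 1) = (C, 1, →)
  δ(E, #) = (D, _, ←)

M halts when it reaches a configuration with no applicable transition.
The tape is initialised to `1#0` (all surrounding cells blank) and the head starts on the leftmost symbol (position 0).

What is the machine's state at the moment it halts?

E

A | [1]#0_____   read 1 → write 1, move →, go to B
B | 1[#]0_____   read # → write 0, move →, go to E
E | 10[0]_____   read 0 → write 0, move →, go to C
C | 100[_]____   read _ → write 1, move ←, go to C
C | 10[0]1____   read 0 → write 0, move →, go to A
A | 100[1]____   read 1 → write 1, move →, go to B
B | 1001[_]___   read _ → write 1, move →, go to D
D | 10011[_]__   read _ → write 0, move ←, go to E
E | 1001[1]0__   read 1 → write 1, move →, go to C
C | 10011[0]__   read 0 → write 0, move →, go to A
A | 100110[_]_   read _ → write 0, move →, go to E
E | 1001100[_]
No transition is defined for (E, _); M halts in state E.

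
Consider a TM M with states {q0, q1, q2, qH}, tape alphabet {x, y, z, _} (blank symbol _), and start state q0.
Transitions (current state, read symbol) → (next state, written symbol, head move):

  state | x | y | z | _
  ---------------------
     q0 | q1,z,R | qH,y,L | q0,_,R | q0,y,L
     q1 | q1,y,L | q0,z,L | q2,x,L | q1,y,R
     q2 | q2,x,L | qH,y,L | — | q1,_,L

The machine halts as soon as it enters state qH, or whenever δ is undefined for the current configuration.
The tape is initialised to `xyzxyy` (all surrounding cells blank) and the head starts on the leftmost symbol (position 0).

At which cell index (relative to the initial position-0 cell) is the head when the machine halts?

4

q0 | [x]yzxyy   read x → write z, move R, go to q1
q1 | z[y]zxyy   read y → write z, move L, go to q0
q0 | [z]zzxyy   read z → write _, move R, go to q0
q0 | _[z]zxyy   read z → write _, move R, go to q0
q0 | __[z]xyy   read z → write _, move R, go to q0
q0 | ___[x]yy   read x → write z, move R, go to q1
q1 | ___z[y]y   read y → write z, move L, go to q0
q0 | ___[z]zy   read z → write _, move R, go to q0
q0 | ____[z]y   read z → write _, move R, go to q0
q0 | _____[y]   read y → write y, move L, go to qH
qH | ____[_]y
At halt the head is at cell 4.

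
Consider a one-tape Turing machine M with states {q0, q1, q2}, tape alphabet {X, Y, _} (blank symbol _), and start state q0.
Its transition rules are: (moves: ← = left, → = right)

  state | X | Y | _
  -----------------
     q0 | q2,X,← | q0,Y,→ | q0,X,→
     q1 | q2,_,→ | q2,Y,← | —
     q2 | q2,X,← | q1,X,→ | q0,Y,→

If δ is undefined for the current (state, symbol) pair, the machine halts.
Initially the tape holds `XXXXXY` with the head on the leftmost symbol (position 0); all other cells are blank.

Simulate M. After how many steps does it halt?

q0 | _[X]XXXXY_   read X → write X, move ←, go to q2
q2 | [_]XXXXXY_   read _ → write Y, move →, go to q0
q0 | Y[X]XXXXY_   read X → write X, move ←, go to q2
q2 | [Y]XXXXXY_   read Y → write X, move →, go to q1
q1 | X[X]XXXXY_   read X → write _, move →, go to q2
q2 | X_[X]XXXY_   read X → write X, move ←, go to q2
q2 | X[_]XXXXY_   read _ → write Y, move →, go to q0
q0 | XY[X]XXXY_   read X → write X, move ←, go to q2
q2 | X[Y]XXXXY_   read Y → write X, move →, go to q1
q1 | XX[X]XXXY_   read X → write _, move →, go to q2
q2 | XX_[X]XXY_   read X → write X, move ←, go to q2
q2 | XX[_]XXXY_   read _ → write Y, move →, go to q0
q0 | XXY[X]XXY_   read X → write X, move ←, go to q2
q2 | XX[Y]XXXY_   read Y → write X, move →, go to q1
q1 | XXX[X]XXY_   read X → write _, move →, go to q2
q2 | XXX_[X]XY_   read X → write X, move ←, go to q2
q2 | XXX[_]XXY_   read _ → write Y, move →, go to q0
q0 | XXXY[X]XY_   read X → write X, move ←, go to q2
q2 | XXX[Y]XXY_   read Y → write X, move →, go to q1
q1 | XXXX[X]XY_   read X → write _, move →, go to q2
q2 | XXXX_[X]Y_   read X → write X, move ←, go to q2
q2 | XXXX[_]XY_   read _ → write Y, move →, go to q0
q0 | XXXXY[X]Y_   read X → write X, move ←, go to q2
q2 | XXXX[Y]XY_   read Y → write X, move →, go to q1
q1 | XXXXX[X]Y_   read X → write _, move →, go to q2
q2 | XXXXX_[Y]_   read Y → write X, move →, go to q1
q1 | XXXXX_X[_]
M halts after 26 transitions.

26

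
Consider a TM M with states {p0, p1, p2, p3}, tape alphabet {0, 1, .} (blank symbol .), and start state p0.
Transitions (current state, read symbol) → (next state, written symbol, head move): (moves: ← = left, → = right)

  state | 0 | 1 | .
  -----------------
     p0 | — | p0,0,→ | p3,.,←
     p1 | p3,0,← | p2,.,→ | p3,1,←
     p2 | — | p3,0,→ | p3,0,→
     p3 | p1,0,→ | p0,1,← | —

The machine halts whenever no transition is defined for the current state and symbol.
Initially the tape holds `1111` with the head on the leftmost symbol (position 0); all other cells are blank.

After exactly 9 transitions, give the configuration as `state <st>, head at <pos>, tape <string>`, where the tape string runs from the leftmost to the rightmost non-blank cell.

state p2, head at 5, tape 0000

state=p0 head=0 tape=[1]111..   (p0,1)→(p0,0,→)
state=p0 head=1 tape=0[1]11..   (p0,1)→(p0,0,→)
state=p0 head=2 tape=00[1]1..   (p0,1)→(p0,0,→)
state=p0 head=3 tape=000[1]..   (p0,1)→(p0,0,→)
state=p0 head=4 tape=0000[.].   (p0,.)→(p3,.,←)
state=p3 head=3 tape=000[0]..   (p3,0)→(p1,0,→)
state=p1 head=4 tape=0000[.].   (p1,.)→(p3,1,←)
state=p3 head=3 tape=000[0]1.   (p3,0)→(p1,0,→)
state=p1 head=4 tape=0000[1].   (p1,1)→(p2,.,→)
state=p2 head=5 tape=0000.[.]
After 9 steps: state p2, head at 5, tape 0000.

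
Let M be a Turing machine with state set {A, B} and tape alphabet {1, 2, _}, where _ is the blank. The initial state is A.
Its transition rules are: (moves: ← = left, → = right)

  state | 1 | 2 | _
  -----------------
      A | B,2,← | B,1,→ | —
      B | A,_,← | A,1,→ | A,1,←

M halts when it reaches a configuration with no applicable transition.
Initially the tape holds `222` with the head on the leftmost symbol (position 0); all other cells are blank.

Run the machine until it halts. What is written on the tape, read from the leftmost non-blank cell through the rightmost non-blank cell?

state=A head=0 tape=__[2]22_   (A,2)→(B,1,→)
state=B head=1 tape=__1[2]2_   (B,2)→(A,1,→)
state=A head=2 tape=__11[2]_   (A,2)→(B,1,→)
state=B head=3 tape=__111[_]   (B,_)→(A,1,←)
state=A head=2 tape=__11[1]1   (A,1)→(B,2,←)
state=B head=1 tape=__1[1]21   (B,1)→(A,_,←)
state=A head=0 tape=__[1]_21   (A,1)→(B,2,←)
state=B head=-1 tape=_[_]2_21   (B,_)→(A,1,←)
state=A head=-2 tape=[_]12_21
The non-blank tape span at halt is 12_21.

12_21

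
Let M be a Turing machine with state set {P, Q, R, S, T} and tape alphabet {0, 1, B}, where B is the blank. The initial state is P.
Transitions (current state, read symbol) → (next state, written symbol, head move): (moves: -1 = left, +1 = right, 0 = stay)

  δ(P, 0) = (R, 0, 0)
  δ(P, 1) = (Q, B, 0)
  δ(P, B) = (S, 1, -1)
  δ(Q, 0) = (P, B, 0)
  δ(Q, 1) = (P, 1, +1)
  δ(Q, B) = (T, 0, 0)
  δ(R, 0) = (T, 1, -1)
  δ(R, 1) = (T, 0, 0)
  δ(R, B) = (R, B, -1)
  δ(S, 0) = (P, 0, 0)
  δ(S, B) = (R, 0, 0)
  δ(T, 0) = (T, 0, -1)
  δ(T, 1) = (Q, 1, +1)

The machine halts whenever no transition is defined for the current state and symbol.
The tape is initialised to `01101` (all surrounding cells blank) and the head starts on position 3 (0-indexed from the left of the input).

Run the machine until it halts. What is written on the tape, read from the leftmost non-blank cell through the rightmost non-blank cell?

01111

state=P head=3 tape=011[0]1   (P,0)→(R,0,0)
state=R head=3 tape=011[0]1   (R,0)→(T,1,-1)
state=T head=2 tape=01[1]11   (T,1)→(Q,1,+1)
state=Q head=3 tape=011[1]1   (Q,1)→(P,1,+1)
state=P head=4 tape=0111[1]   (P,1)→(Q,B,0)
state=Q head=4 tape=0111[B]   (Q,B)→(T,0,0)
state=T head=4 tape=0111[0]   (T,0)→(T,0,-1)
state=T head=3 tape=011[1]0   (T,1)→(Q,1,+1)
state=Q head=4 tape=0111[0]   (Q,0)→(P,B,0)
state=P head=4 tape=0111[B]   (P,B)→(S,1,-1)
state=S head=3 tape=011[1]1
The non-blank tape span at halt is 01111.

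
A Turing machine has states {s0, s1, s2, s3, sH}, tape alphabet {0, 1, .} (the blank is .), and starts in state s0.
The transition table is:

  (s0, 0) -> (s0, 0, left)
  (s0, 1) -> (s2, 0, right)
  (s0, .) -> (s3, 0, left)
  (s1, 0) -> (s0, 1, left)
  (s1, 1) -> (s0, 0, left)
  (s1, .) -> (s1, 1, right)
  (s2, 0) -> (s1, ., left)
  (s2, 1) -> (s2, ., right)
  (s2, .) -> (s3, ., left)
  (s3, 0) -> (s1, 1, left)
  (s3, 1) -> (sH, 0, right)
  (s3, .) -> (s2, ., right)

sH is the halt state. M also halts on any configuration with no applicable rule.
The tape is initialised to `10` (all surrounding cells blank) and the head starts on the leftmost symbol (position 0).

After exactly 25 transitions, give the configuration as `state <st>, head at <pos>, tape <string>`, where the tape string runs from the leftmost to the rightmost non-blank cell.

state=s0 head=0 tape=..[1]0   (s0,1)→(s2,0,right)
state=s2 head=1 tape=..0[0]   (s2,0)→(s1,.,left)
state=s1 head=0 tape=..[0].   (s1,0)→(s0,1,left)
state=s0 head=-1 tape=.[.]1.   (s0,.)→(s3,0,left)
state=s3 head=-2 tape=[.]01.   (s3,.)→(s2,.,right)
state=s2 head=-1 tape=.[0]1.   (s2,0)→(s1,.,left)
state=s1 head=-2 tape=[.].1.   (s1,.)→(s1,1,right)
state=s1 head=-1 tape=1[.]1.   (s1,.)→(s1,1,right)
state=s1 head=0 tape=11[1].   (s1,1)→(s0,0,left)
state=s0 head=-1 tape=1[1]0.   (s0,1)→(s2,0,right)
state=s2 head=0 tape=10[0].   (s2,0)→(s1,.,left)
state=s1 head=-1 tape=1[0]..   (s1,0)→(s0,1,left)
state=s0 head=-2 tape=[1]1..   (s0,1)→(s2,0,right)
state=s2 head=-1 tape=0[1]..   (s2,1)→(s2,.,right)
state=s2 head=0 tape=0.[.].   (s2,.)→(s3,.,left)
state=s3 head=-1 tape=0[.]..   (s3,.)→(s2,.,right)
state=s2 head=0 tape=0.[.].   (s2,.)→(s3,.,left)
state=s3 head=-1 tape=0[.]..   (s3,.)→(s2,.,right)
state=s2 head=0 tape=0.[.].   (s2,.)→(s3,.,left)
state=s3 head=-1 tape=0[.]..   (s3,.)→(s2,.,right)
state=s2 head=0 tape=0.[.].   (s2,.)→(s3,.,left)
state=s3 head=-1 tape=0[.]..   (s3,.)→(s2,.,right)
state=s2 head=0 tape=0.[.].   (s2,.)→(s3,.,left)
state=s3 head=-1 tape=0[.]..   (s3,.)→(s2,.,right)
state=s2 head=0 tape=0.[.].   (s2,.)→(s3,.,left)
state=s3 head=-1 tape=0[.]..
After 25 steps: state s3, head at -1, tape 0.

state s3, head at -1, tape 0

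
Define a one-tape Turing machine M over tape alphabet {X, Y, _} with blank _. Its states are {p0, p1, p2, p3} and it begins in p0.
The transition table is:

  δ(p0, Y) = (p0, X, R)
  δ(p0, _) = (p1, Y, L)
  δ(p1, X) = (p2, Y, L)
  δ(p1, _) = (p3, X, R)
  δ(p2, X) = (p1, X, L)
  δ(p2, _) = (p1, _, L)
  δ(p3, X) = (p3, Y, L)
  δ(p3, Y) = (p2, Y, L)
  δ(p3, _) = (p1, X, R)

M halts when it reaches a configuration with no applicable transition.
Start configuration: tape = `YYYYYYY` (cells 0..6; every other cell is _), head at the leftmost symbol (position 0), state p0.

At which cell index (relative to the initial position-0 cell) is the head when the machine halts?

state=p0 head=0 tape=__[Y]YYYYYY_   (p0,Y)→(p0,X,R)
state=p0 head=1 tape=__X[Y]YYYYY_   (p0,Y)→(p0,X,R)
state=p0 head=2 tape=__XX[Y]YYYY_   (p0,Y)→(p0,X,R)
state=p0 head=3 tape=__XXX[Y]YYY_   (p0,Y)→(p0,X,R)
state=p0 head=4 tape=__XXXX[Y]YY_   (p0,Y)→(p0,X,R)
state=p0 head=5 tape=__XXXXX[Y]Y_   (p0,Y)→(p0,X,R)
state=p0 head=6 tape=__XXXXXX[Y]_   (p0,Y)→(p0,X,R)
state=p0 head=7 tape=__XXXXXXX[_]   (p0,_)→(p1,Y,L)
state=p1 head=6 tape=__XXXXXX[X]Y   (p1,X)→(p2,Y,L)
state=p2 head=5 tape=__XXXXX[X]YY   (p2,X)→(p1,X,L)
state=p1 head=4 tape=__XXXX[X]XYY   (p1,X)→(p2,Y,L)
state=p2 head=3 tape=__XXX[X]YXYY   (p2,X)→(p1,X,L)
state=p1 head=2 tape=__XX[X]XYXYY   (p1,X)→(p2,Y,L)
state=p2 head=1 tape=__X[X]YXYXYY   (p2,X)→(p1,X,L)
state=p1 head=0 tape=__[X]XYXYXYY   (p1,X)→(p2,Y,L)
state=p2 head=-1 tape=_[_]YXYXYXYY   (p2,_)→(p1,_,L)
state=p1 head=-2 tape=[_]_YXYXYXYY   (p1,_)→(p3,X,R)
state=p3 head=-1 tape=X[_]YXYXYXYY   (p3,_)→(p1,X,R)
state=p1 head=0 tape=XX[Y]XYXYXYY
At halt the head is at cell 0.

0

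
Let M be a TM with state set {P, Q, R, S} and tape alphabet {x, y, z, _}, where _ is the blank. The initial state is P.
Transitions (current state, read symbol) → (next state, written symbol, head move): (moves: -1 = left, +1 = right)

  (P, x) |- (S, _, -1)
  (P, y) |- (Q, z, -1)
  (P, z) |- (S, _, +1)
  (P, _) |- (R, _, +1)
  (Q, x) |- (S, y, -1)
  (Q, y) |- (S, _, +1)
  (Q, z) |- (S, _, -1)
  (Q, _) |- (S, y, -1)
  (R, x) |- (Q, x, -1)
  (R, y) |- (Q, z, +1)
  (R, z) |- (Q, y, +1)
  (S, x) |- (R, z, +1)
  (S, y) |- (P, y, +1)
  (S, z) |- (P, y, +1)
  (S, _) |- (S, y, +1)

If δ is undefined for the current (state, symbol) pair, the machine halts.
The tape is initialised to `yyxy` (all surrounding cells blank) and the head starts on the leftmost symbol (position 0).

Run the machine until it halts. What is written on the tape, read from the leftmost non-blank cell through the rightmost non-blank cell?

state=P head=0 tape=__[y]yxy___   (P,y)→(Q,z,-1)
state=Q head=-1 tape=_[_]zyxy___   (Q,_)→(S,y,-1)
state=S head=-2 tape=[_]yzyxy___   (S,_)→(S,y,+1)
state=S head=-1 tape=y[y]zyxy___   (S,y)→(P,y,+1)
state=P head=0 tape=yy[z]yxy___   (P,z)→(S,_,+1)
state=S head=1 tape=yy_[y]xy___   (S,y)→(P,y,+1)
state=P head=2 tape=yy_y[x]y___   (P,x)→(S,_,-1)
state=S head=1 tape=yy_[y]_y___   (S,y)→(P,y,+1)
state=P head=2 tape=yy_y[_]y___   (P,_)→(R,_,+1)
state=R head=3 tape=yy_y_[y]___   (R,y)→(Q,z,+1)
state=Q head=4 tape=yy_y_z[_]__   (Q,_)→(S,y,-1)
state=S head=3 tape=yy_y_[z]y__   (S,z)→(P,y,+1)
state=P head=4 tape=yy_y_y[y]__   (P,y)→(Q,z,-1)
state=Q head=3 tape=yy_y_[y]z__   (Q,y)→(S,_,+1)
state=S head=4 tape=yy_y__[z]__   (S,z)→(P,y,+1)
state=P head=5 tape=yy_y__y[_]_   (P,_)→(R,_,+1)
state=R head=6 tape=yy_y__y_[_]
The non-blank tape span at halt is yy_y__y.

yy_y__y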